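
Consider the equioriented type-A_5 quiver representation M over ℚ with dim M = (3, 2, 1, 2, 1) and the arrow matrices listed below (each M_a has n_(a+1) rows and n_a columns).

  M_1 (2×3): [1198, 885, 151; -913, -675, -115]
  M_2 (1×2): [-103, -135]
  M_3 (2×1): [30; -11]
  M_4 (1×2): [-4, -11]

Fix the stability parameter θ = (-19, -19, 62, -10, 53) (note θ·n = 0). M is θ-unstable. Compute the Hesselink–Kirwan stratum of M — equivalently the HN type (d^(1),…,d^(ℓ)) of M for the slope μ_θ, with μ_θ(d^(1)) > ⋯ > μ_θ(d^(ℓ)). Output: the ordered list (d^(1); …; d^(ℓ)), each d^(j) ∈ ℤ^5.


Barcode: M ≅ I[1,1], I[1,2], I[1,5], I[4,4]. HN layers by μ_θ (4 steps, strictly decreasing):
  μ^(1)=53; μ^(2)=26; μ^(3)=-10; μ^(4)=-19

((0, 0, 0, 0, 1); (0, 0, 1, 1, 0); (0, 0, 0, 1, 0); (3, 2, 0, 0, 0))


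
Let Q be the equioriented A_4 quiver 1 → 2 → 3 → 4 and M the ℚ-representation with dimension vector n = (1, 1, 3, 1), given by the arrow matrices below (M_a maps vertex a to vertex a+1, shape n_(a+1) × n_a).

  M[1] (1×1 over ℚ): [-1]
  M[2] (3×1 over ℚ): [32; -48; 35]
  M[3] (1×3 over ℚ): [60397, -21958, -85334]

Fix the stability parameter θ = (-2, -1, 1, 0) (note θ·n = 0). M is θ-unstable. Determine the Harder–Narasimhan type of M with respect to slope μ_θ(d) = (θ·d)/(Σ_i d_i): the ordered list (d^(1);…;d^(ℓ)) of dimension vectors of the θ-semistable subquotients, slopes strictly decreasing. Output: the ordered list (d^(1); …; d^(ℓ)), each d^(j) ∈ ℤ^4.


Interval decomposition of M: I[1,4], I[3,3]^2.
HN type (ℓ=4): μ^(1)=1; μ^(2)=1/2; μ^(3)=-1; μ^(4)=-2

((0, 0, 2, 0); (0, 0, 1, 1); (0, 1, 0, 0); (1, 0, 0, 0))


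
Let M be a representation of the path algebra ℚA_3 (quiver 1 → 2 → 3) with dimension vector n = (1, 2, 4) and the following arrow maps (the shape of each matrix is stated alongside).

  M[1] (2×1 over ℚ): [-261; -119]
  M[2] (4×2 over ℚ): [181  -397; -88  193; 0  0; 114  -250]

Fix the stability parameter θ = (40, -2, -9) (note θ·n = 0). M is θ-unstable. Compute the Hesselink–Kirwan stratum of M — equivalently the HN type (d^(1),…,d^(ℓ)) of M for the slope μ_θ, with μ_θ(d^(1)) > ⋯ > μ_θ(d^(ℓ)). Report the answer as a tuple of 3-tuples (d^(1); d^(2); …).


Barcode: M ≅ I[1,3], I[2,3], I[3,3]^2. HN layers by μ_θ (3 steps, strictly decreasing):
  μ^(1)=29/3; μ^(2)=-11/2; μ^(3)=-9

((1, 1, 1); (0, 1, 1); (0, 0, 2))


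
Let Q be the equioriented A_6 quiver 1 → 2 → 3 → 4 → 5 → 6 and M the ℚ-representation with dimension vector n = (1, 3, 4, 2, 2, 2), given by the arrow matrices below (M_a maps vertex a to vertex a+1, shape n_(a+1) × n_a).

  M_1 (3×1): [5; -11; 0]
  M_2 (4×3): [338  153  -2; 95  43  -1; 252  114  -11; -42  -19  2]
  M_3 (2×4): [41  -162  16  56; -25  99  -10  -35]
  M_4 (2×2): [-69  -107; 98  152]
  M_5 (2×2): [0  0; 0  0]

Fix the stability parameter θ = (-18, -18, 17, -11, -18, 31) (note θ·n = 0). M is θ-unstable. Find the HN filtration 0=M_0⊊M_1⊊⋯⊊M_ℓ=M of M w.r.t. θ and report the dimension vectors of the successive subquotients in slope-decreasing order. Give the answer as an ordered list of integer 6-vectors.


Via rank(M_{q-1}∘⋯∘M_p): M ≅ I[1,5], I[2,3], I[2,5], I[3,3], I[6,6]^2.
μ_θ-semistable layers: μ^(1)=31; μ^(2)=17; μ^(3)=-4; μ^(4)=-18

((0, 0, 0, 0, 0, 2); (0, 0, 2, 0, 0, 0); (0, 0, 2, 2, 2, 0); (1, 3, 0, 0, 0, 0))


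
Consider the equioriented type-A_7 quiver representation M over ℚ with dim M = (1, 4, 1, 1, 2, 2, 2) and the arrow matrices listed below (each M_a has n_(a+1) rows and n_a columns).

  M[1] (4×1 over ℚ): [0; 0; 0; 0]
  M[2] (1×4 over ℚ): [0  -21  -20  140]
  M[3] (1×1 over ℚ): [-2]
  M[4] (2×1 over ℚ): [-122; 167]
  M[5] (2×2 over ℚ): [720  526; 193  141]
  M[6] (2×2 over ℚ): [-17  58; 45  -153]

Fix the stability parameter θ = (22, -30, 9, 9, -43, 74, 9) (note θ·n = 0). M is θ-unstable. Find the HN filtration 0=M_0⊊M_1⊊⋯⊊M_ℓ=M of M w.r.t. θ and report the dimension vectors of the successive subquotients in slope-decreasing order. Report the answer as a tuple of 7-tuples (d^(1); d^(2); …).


Interval decomposition of M: I[1,1], I[2,2]^3, I[2,7], I[5,7].
HN type (ℓ=5): μ^(1)=83/2; μ^(2)=22; μ^(3)=-25/3; μ^(4)=-30; μ^(5)=-43

((0, 0, 0, 0, 0, 2, 2); (1, 0, 0, 0, 0, 0, 0); (0, 0, 1, 1, 1, 0, 0); (0, 4, 0, 0, 0, 0, 0); (0, 0, 0, 0, 1, 0, 0))


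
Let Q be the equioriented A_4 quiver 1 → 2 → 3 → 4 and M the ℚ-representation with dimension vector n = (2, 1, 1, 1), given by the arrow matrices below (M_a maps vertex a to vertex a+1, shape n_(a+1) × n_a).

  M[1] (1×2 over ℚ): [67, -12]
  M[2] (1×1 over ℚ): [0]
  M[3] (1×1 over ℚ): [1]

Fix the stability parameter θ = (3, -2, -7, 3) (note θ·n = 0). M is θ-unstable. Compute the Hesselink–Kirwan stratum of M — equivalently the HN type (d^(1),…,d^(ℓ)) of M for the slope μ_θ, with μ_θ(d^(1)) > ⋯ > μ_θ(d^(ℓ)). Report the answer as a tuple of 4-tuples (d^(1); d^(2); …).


Via rank(M_{q-1}∘⋯∘M_p): M ≅ I[1,1], I[1,2], I[3,4].
μ_θ-semistable layers: μ^(1)=3; μ^(2)=1/2; μ^(3)=-7

((1, 0, 0, 1); (1, 1, 0, 0); (0, 0, 1, 0))


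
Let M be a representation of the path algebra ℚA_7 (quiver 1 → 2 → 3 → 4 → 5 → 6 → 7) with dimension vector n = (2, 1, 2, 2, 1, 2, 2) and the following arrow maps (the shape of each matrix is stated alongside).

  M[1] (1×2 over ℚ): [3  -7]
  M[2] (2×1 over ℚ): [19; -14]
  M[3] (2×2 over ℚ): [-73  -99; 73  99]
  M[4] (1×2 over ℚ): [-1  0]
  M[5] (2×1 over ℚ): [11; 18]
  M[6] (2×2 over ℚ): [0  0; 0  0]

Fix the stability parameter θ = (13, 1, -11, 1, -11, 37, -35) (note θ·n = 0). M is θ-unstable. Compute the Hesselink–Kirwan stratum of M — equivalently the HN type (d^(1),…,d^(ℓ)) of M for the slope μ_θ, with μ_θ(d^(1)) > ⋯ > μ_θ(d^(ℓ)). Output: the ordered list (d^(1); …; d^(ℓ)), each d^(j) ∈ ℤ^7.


Barcode: M ≅ I[1,1], I[1,6], I[3,3], I[4,4], I[6,6], I[7,7]^2. HN layers by μ_θ (6 steps, strictly decreasing):
  μ^(1)=37; μ^(2)=13; μ^(3)=1; μ^(4)=-7/5; μ^(5)=-11; μ^(6)=-35

((0, 0, 0, 0, 0, 2, 0); (1, 0, 0, 0, 0, 0, 0); (0, 0, 0, 1, 0, 0, 0); (1, 1, 1, 1, 1, 0, 0); (0, 0, 1, 0, 0, 0, 0); (0, 0, 0, 0, 0, 0, 2))


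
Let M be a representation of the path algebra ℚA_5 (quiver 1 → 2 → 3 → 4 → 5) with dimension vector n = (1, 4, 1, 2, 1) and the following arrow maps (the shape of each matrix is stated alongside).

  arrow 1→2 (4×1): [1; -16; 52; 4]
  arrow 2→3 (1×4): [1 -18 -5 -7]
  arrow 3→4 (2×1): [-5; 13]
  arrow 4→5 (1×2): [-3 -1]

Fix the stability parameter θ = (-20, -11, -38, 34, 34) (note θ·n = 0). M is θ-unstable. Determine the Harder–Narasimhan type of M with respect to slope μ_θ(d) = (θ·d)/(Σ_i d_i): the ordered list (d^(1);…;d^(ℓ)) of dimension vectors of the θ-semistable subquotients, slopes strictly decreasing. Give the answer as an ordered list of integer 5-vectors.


Interval decomposition of M: I[1,5], I[2,2]^3, I[4,4].
HN type (ℓ=3): μ^(1)=34; μ^(2)=-11; μ^(3)=-23

((0, 0, 0, 2, 1); (0, 3, 0, 0, 0); (1, 1, 1, 0, 0))


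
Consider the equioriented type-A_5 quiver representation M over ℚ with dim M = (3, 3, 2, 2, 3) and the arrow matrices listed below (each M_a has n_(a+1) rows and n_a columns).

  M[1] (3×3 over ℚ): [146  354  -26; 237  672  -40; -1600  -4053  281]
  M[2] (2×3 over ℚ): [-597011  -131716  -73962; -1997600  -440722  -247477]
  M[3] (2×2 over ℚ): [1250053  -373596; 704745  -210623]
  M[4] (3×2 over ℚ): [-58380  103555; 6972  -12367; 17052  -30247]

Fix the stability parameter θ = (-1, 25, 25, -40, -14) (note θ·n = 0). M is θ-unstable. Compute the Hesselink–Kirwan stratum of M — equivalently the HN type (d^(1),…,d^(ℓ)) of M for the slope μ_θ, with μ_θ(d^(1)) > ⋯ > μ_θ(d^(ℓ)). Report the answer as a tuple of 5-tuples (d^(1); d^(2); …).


Barcode: M ≅ I[1,1], I[1,4], I[1,5], I[2,2], I[5,5]^2. HN layers by μ_θ (4 steps, strictly decreasing):
  μ^(1)=25; μ^(2)=10/3; μ^(3)=-1; μ^(4)=-14

((0, 1, 0, 0, 0); (0, 1, 1, 1, 0); (3, 1, 1, 1, 1); (0, 0, 0, 0, 2))


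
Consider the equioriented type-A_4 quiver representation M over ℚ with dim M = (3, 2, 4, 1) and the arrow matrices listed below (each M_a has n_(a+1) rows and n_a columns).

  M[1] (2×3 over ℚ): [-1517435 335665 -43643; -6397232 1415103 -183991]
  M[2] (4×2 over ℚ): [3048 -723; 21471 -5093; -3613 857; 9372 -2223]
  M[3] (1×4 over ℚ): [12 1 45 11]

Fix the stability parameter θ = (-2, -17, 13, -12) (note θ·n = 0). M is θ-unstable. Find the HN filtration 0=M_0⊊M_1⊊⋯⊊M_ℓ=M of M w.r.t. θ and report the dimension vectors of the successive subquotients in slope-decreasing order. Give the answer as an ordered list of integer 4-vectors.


Interval decomposition of M: I[1,1], I[1,3], I[1,4], I[3,3]^2.
HN type (ℓ=4): μ^(1)=13; μ^(2)=1/2; μ^(3)=-2; μ^(4)=-19/2

((0, 0, 3, 0); (0, 0, 1, 1); (1, 0, 0, 0); (2, 2, 0, 0))


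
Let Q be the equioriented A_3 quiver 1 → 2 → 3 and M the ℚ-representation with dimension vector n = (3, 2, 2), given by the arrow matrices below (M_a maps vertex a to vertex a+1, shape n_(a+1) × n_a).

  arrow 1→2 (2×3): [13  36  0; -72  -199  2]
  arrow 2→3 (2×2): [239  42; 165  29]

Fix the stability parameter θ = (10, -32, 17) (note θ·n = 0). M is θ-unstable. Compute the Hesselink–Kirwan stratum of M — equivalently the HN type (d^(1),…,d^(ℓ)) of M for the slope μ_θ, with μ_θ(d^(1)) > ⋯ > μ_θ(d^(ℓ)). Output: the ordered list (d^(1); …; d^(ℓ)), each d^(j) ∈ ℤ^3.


Via rank(M_{q-1}∘⋯∘M_p): M ≅ I[1,1], I[1,3]^2.
μ_θ-semistable layers: μ^(1)=17; μ^(2)=10; μ^(3)=-11

((0, 0, 2); (1, 0, 0); (2, 2, 0))


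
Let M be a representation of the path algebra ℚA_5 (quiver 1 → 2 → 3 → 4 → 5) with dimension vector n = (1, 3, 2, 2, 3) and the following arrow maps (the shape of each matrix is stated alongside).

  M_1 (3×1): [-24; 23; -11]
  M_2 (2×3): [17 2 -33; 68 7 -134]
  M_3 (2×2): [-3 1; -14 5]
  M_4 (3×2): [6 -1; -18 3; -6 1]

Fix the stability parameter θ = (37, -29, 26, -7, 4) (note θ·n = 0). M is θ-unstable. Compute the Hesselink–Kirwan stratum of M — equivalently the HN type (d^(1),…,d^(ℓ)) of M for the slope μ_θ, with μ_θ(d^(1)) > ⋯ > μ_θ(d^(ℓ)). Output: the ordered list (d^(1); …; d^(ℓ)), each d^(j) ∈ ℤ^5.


Interval decomposition of M: I[1,5], I[2,2], I[2,4], I[5,5]^2.
HN type (ℓ=4): μ^(1)=19/2; μ^(2)=23/3; μ^(3)=4; μ^(4)=-29

((0, 0, 1, 1, 0); (0, 0, 1, 1, 1); (1, 1, 0, 0, 2); (0, 2, 0, 0, 0))


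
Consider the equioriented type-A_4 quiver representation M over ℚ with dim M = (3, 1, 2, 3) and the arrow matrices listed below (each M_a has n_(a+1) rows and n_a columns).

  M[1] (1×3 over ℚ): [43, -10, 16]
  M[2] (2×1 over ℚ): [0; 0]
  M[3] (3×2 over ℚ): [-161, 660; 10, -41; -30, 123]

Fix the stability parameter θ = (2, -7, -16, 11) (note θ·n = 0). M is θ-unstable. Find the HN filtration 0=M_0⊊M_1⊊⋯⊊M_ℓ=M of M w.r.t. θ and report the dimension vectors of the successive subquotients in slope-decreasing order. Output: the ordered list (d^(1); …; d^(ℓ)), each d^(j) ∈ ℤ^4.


Via rank(M_{q-1}∘⋯∘M_p): M ≅ I[1,1]^2, I[1,2], I[3,4]^2, I[4,4].
μ_θ-semistable layers: μ^(1)=11; μ^(2)=2; μ^(3)=-5/2; μ^(4)=-16

((0, 0, 0, 3); (2, 0, 0, 0); (1, 1, 0, 0); (0, 0, 2, 0))


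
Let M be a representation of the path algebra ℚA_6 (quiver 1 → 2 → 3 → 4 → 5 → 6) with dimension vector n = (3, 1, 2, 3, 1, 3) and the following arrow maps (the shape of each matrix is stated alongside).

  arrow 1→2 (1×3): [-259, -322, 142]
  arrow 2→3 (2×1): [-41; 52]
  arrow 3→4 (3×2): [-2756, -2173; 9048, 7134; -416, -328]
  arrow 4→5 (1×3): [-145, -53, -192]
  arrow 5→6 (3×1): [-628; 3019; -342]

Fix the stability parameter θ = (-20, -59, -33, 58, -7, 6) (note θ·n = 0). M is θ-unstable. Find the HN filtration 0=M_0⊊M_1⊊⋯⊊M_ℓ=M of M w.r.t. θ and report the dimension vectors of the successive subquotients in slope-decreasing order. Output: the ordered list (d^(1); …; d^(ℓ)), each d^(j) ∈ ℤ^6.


Barcode: M ≅ I[1,1]^2, I[1,3], I[3,6], I[4,4]^2, I[6,6]^2. HN layers by μ_θ (6 steps, strictly decreasing):
  μ^(1)=58; μ^(2)=19; μ^(3)=6; μ^(4)=-20; μ^(5)=-33; μ^(6)=-79/2

((0, 0, 0, 2, 0, 0); (0, 0, 0, 1, 1, 1); (0, 0, 0, 0, 0, 2); (2, 0, 0, 0, 0, 0); (0, 0, 2, 0, 0, 0); (1, 1, 0, 0, 0, 0))


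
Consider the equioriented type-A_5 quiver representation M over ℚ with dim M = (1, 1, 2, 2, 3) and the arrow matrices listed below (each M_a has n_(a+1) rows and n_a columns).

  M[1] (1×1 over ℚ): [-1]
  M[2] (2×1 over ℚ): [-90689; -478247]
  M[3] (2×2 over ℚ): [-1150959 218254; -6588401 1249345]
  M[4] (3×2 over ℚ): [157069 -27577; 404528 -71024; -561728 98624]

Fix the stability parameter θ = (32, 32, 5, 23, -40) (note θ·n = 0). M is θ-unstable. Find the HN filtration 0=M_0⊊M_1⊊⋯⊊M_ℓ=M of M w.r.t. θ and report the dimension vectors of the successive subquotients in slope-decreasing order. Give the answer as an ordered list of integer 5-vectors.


Interval decomposition of M: I[1,5], I[3,4], I[5,5]^2.
HN type (ℓ=4): μ^(1)=23; μ^(2)=52/5; μ^(3)=5; μ^(4)=-40

((0, 0, 0, 1, 0); (1, 1, 1, 1, 1); (0, 0, 1, 0, 0); (0, 0, 0, 0, 2))


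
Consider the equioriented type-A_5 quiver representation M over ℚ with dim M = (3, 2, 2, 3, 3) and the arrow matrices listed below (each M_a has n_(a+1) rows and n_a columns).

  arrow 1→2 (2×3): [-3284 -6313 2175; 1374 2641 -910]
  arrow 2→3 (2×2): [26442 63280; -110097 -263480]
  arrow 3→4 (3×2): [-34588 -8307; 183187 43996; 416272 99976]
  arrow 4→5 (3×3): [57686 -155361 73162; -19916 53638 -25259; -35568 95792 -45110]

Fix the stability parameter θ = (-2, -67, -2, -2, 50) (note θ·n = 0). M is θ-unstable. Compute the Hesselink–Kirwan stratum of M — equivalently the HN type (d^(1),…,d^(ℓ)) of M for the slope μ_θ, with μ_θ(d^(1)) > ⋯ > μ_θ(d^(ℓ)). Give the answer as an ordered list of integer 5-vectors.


Barcode: M ≅ I[1,1], I[1,2], I[1,4], I[3,5], I[4,5], I[5,5]. HN layers by μ_θ (3 steps, strictly decreasing):
  μ^(1)=50; μ^(2)=-2; μ^(3)=-69/2

((0, 0, 0, 0, 3); (1, 0, 2, 3, 0); (2, 2, 0, 0, 0))


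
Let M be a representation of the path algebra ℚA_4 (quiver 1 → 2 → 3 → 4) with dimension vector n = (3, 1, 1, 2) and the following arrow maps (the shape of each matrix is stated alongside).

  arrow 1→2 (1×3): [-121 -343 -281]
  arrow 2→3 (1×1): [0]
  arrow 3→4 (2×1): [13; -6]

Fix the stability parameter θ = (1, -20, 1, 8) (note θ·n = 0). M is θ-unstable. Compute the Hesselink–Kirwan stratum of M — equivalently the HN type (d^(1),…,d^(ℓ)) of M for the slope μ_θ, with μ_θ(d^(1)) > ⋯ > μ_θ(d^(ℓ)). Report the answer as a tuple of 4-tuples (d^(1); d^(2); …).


Via rank(M_{q-1}∘⋯∘M_p): M ≅ I[1,1]^2, I[1,2], I[3,4], I[4,4].
μ_θ-semistable layers: μ^(1)=8; μ^(2)=1; μ^(3)=-19/2

((0, 0, 0, 2); (2, 0, 1, 0); (1, 1, 0, 0))


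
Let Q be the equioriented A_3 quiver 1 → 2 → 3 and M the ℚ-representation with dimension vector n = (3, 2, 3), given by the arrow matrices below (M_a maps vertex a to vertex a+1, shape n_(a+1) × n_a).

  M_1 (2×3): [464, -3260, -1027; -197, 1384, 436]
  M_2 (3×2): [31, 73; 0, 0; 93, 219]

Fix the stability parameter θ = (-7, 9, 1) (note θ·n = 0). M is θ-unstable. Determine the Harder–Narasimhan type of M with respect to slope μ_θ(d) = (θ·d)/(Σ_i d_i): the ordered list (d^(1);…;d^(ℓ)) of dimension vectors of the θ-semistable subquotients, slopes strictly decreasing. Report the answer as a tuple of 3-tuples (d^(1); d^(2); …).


Via rank(M_{q-1}∘⋯∘M_p): M ≅ I[1,1], I[1,2], I[1,3], I[3,3]^2.
μ_θ-semistable layers: μ^(1)=9; μ^(2)=5; μ^(3)=1; μ^(4)=-7

((0, 1, 0); (0, 1, 1); (0, 0, 2); (3, 0, 0))


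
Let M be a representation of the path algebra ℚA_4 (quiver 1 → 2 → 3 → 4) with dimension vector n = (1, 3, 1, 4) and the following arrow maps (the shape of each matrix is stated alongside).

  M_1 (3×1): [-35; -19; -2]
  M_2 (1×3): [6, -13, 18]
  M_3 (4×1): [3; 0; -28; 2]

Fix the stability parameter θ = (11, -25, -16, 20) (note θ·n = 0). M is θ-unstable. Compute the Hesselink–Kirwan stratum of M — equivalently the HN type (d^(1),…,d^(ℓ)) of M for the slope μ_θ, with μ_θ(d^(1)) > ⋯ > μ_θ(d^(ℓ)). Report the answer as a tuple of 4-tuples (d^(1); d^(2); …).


Via rank(M_{q-1}∘⋯∘M_p): M ≅ I[1,4], I[2,2]^2, I[4,4]^3.
μ_θ-semistable layers: μ^(1)=20; μ^(2)=-10; μ^(3)=-25

((0, 0, 0, 4); (1, 1, 1, 0); (0, 2, 0, 0))


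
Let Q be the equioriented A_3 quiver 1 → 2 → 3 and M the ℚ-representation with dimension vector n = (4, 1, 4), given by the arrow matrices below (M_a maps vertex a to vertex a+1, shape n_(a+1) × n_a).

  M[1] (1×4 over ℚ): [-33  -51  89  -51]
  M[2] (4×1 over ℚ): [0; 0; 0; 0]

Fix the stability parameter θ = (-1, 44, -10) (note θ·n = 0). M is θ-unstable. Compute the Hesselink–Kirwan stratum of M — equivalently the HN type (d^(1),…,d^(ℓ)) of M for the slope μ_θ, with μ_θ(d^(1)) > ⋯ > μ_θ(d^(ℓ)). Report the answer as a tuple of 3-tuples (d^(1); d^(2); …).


Barcode: M ≅ I[1,1]^3, I[1,2], I[3,3]^4. HN layers by μ_θ (3 steps, strictly decreasing):
  μ^(1)=44; μ^(2)=-1; μ^(3)=-10

((0, 1, 0); (4, 0, 0); (0, 0, 4))


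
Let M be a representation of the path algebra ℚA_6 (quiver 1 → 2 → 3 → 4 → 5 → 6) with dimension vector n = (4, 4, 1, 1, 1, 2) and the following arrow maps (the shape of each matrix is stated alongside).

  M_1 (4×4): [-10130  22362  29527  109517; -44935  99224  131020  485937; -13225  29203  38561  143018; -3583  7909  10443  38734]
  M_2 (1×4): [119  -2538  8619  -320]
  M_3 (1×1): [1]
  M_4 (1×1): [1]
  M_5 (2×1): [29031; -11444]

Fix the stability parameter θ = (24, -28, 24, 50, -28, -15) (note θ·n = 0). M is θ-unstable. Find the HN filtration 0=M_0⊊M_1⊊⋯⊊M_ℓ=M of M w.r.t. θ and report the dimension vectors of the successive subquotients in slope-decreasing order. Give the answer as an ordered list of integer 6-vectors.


Barcode: M ≅ I[1,2]^3, I[1,6], I[6,6]. HN layers by μ_θ (3 steps, strictly decreasing):
  μ^(1)=31/4; μ^(2)=-2; μ^(3)=-15

((0, 0, 1, 1, 1, 1); (4, 4, 0, 0, 0, 0); (0, 0, 0, 0, 0, 1))


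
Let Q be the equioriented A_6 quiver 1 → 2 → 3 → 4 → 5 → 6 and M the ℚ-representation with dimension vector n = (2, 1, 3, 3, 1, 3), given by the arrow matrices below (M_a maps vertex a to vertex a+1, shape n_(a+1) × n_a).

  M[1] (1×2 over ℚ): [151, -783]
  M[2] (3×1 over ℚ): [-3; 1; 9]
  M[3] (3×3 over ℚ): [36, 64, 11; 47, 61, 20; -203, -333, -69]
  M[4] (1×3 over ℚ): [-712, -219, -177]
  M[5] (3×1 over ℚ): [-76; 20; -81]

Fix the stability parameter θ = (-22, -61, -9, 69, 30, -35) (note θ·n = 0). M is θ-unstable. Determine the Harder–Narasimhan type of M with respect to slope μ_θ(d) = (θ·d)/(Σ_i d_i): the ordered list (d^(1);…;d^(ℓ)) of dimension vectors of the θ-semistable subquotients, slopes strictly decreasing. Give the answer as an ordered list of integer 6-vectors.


Via rank(M_{q-1}∘⋯∘M_p): M ≅ I[1,1], I[1,6], I[3,3], I[3,4], I[4,4], I[6,6]^2.
μ_θ-semistable layers: μ^(1)=69; μ^(2)=64/3; μ^(3)=-9; μ^(4)=-22; μ^(5)=-35; μ^(6)=-83/2

((0, 0, 0, 2, 0, 0); (0, 0, 0, 1, 1, 1); (0, 0, 3, 0, 0, 0); (1, 0, 0, 0, 0, 0); (0, 0, 0, 0, 0, 2); (1, 1, 0, 0, 0, 0))


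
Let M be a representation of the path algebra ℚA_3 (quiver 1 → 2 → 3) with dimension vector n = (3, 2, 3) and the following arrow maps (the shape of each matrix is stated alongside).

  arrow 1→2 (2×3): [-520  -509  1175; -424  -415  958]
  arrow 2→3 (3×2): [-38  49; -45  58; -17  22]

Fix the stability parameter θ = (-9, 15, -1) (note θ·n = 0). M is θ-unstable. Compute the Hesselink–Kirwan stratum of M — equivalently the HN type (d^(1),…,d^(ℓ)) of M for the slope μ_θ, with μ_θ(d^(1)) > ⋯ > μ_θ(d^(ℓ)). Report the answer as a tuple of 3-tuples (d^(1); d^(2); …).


Via rank(M_{q-1}∘⋯∘M_p): M ≅ I[1,1], I[1,3]^2, I[3,3].
μ_θ-semistable layers: μ^(1)=7; μ^(2)=-1; μ^(3)=-9

((0, 2, 2); (0, 0, 1); (3, 0, 0))


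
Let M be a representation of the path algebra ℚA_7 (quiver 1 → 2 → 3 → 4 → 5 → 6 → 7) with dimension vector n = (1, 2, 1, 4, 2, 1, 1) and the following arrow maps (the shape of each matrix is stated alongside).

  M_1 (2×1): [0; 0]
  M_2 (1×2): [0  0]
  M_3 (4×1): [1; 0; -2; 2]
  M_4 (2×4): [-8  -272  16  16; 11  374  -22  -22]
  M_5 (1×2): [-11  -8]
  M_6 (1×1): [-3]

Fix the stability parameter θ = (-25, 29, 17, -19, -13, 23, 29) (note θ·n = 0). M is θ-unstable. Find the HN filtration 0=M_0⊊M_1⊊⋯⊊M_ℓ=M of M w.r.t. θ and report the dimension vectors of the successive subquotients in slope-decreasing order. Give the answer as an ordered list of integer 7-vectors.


Interval decomposition of M: I[1,1], I[2,2]^2, I[3,5], I[4,4]^3, I[5,7].
HN type (ℓ=6): μ^(1)=29; μ^(2)=23; μ^(3)=-5; μ^(4)=-13; μ^(5)=-19; μ^(6)=-25

((0, 2, 0, 0, 0, 0, 1); (0, 0, 0, 0, 0, 1, 0); (0, 0, 1, 1, 1, 0, 0); (0, 0, 0, 0, 1, 0, 0); (0, 0, 0, 3, 0, 0, 0); (1, 0, 0, 0, 0, 0, 0))


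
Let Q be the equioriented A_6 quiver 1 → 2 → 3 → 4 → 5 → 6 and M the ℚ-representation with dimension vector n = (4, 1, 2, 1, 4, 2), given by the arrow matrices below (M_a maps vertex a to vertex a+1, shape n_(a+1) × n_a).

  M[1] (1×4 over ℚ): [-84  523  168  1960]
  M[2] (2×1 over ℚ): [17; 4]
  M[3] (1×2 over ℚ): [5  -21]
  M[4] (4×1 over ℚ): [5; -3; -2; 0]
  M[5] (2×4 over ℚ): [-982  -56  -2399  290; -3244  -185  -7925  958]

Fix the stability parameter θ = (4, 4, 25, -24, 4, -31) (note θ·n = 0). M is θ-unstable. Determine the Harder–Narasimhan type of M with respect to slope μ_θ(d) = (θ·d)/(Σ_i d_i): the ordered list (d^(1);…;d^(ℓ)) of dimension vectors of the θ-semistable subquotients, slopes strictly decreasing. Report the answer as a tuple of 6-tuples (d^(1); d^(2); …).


Interval decomposition of M: I[1,1]^3, I[1,6], I[3,3], I[5,5]^2, I[5,6].
HN type (ℓ=4): μ^(1)=25; μ^(2)=4; μ^(3)=-3; μ^(4)=-27/2

((0, 0, 1, 0, 0, 0); (3, 0, 0, 0, 2, 0); (1, 1, 1, 1, 1, 1); (0, 0, 0, 0, 1, 1))


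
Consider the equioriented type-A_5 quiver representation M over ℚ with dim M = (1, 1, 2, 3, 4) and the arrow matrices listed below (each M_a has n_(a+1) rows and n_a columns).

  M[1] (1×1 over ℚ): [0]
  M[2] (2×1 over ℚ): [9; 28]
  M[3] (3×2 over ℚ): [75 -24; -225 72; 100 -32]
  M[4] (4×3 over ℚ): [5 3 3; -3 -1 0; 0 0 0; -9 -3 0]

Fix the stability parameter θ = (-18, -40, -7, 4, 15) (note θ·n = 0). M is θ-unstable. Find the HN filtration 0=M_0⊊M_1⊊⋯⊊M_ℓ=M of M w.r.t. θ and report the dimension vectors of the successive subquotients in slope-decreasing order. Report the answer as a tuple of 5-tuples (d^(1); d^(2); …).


Interval decomposition of M: I[1,1], I[2,4], I[3,3], I[4,5]^2, I[5,5]^2.
HN type (ℓ=5): μ^(1)=15; μ^(2)=4; μ^(3)=-7; μ^(4)=-18; μ^(5)=-40

((0, 0, 0, 0, 4); (0, 0, 0, 3, 0); (0, 0, 2, 0, 0); (1, 0, 0, 0, 0); (0, 1, 0, 0, 0))


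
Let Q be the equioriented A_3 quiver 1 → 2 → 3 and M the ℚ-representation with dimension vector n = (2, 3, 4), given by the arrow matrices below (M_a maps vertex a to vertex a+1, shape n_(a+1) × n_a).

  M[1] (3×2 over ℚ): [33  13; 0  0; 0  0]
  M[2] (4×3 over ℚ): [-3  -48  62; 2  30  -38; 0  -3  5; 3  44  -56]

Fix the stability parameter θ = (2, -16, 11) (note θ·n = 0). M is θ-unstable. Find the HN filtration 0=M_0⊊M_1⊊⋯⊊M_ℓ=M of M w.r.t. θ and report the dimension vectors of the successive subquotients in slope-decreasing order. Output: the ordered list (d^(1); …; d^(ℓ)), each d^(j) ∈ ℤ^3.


Barcode: M ≅ I[1,1], I[1,3], I[2,3]^2, I[3,3]. HN layers by μ_θ (4 steps, strictly decreasing):
  μ^(1)=11; μ^(2)=2; μ^(3)=-7; μ^(4)=-16

((0, 0, 4); (1, 0, 0); (1, 1, 0); (0, 2, 0))


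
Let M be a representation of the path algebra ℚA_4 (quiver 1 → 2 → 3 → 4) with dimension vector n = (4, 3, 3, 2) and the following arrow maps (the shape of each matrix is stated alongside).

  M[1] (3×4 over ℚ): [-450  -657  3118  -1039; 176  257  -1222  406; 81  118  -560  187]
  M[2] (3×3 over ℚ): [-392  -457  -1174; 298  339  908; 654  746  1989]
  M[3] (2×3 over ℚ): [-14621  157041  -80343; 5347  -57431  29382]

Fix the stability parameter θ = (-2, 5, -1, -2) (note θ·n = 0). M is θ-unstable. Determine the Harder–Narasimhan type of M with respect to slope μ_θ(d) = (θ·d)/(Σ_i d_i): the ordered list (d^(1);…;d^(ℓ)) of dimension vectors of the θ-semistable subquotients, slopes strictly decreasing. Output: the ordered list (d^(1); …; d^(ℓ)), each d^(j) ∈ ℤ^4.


Via rank(M_{q-1}∘⋯∘M_p): M ≅ I[1,1], I[1,3], I[1,4]^2.
μ_θ-semistable layers: μ^(1)=2; μ^(2)=2/3; μ^(3)=-2

((0, 1, 1, 0); (0, 2, 2, 2); (4, 0, 0, 0))


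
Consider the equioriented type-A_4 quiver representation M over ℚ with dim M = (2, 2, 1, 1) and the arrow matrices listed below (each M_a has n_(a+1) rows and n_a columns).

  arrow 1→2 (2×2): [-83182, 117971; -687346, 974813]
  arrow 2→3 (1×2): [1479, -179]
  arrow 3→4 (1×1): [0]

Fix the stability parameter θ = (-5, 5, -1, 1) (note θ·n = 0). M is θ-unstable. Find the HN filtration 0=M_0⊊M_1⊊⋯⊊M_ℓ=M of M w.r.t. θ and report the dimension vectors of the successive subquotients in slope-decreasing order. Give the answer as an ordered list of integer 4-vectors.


Interval decomposition of M: I[1,1], I[1,3], I[2,2], I[4,4].
HN type (ℓ=4): μ^(1)=5; μ^(2)=2; μ^(3)=1; μ^(4)=-5

((0, 1, 0, 0); (0, 1, 1, 0); (0, 0, 0, 1); (2, 0, 0, 0))


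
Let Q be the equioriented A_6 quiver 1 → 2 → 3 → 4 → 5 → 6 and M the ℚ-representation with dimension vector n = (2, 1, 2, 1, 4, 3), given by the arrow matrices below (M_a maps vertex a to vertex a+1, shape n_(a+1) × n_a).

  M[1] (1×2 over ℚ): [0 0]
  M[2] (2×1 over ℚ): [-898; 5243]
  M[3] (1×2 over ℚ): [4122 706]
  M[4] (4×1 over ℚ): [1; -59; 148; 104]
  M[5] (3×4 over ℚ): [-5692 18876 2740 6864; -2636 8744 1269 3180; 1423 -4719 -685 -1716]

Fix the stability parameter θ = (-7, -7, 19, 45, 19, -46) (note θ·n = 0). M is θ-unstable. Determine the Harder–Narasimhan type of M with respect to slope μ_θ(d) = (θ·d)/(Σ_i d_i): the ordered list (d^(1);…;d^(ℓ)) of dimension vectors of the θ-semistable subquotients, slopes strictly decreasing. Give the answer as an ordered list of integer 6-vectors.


Interval decomposition of M: I[1,1]^2, I[2,5], I[3,3], I[5,5], I[5,6]^2, I[6,6].
HN type (ℓ=5): μ^(1)=32; μ^(2)=19; μ^(3)=-7; μ^(4)=-27/2; μ^(5)=-46

((0, 0, 0, 1, 1, 0); (0, 0, 2, 0, 1, 0); (2, 1, 0, 0, 0, 0); (0, 0, 0, 0, 2, 2); (0, 0, 0, 0, 0, 1))


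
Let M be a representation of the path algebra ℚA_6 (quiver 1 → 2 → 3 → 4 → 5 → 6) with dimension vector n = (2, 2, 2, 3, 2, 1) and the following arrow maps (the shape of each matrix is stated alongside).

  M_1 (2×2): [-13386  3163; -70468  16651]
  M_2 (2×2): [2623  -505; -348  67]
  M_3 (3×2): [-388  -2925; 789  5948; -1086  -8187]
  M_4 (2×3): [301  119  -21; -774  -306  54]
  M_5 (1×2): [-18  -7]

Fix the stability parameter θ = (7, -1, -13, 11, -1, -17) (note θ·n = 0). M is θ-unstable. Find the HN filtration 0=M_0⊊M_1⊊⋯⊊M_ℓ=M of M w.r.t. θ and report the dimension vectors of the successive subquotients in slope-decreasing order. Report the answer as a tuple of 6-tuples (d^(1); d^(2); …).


Via rank(M_{q-1}∘⋯∘M_p): M ≅ I[1,4], I[1,5], I[4,4], I[5,6].
μ_θ-semistable layers: μ^(1)=11; μ^(2)=5; μ^(3)=-7/3; μ^(4)=-9

((0, 0, 0, 2, 0, 0); (0, 0, 0, 1, 1, 0); (2, 2, 2, 0, 0, 0); (0, 0, 0, 0, 1, 1))


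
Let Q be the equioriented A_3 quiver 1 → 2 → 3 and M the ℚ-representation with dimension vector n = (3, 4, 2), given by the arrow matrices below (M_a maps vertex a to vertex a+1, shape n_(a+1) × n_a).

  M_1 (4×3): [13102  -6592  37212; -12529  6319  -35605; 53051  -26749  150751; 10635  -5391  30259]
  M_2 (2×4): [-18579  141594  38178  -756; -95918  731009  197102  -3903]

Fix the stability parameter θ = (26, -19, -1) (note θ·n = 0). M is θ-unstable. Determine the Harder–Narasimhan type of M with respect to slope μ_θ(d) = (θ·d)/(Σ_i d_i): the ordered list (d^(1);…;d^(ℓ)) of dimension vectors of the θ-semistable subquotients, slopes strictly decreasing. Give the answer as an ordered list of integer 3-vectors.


Interval decomposition of M: I[1,2], I[1,3]^2, I[2,2].
HN type (ℓ=3): μ^(1)=7/2; μ^(2)=2; μ^(3)=-19

((1, 1, 0); (2, 2, 2); (0, 1, 0))


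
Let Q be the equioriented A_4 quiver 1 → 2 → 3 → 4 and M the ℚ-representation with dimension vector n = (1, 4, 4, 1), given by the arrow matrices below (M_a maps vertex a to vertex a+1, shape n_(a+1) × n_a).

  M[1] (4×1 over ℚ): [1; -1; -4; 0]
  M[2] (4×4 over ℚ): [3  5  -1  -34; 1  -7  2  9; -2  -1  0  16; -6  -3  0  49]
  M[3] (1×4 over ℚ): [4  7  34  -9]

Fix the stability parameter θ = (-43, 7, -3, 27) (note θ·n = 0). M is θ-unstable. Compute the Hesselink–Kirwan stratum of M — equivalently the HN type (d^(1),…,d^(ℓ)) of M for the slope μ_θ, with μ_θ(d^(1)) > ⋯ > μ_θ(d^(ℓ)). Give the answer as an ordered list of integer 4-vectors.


Via rank(M_{q-1}∘⋯∘M_p): M ≅ I[1,4], I[2,3]^3.
μ_θ-semistable layers: μ^(1)=27; μ^(2)=2; μ^(3)=-43

((0, 0, 0, 1); (0, 4, 4, 0); (1, 0, 0, 0))


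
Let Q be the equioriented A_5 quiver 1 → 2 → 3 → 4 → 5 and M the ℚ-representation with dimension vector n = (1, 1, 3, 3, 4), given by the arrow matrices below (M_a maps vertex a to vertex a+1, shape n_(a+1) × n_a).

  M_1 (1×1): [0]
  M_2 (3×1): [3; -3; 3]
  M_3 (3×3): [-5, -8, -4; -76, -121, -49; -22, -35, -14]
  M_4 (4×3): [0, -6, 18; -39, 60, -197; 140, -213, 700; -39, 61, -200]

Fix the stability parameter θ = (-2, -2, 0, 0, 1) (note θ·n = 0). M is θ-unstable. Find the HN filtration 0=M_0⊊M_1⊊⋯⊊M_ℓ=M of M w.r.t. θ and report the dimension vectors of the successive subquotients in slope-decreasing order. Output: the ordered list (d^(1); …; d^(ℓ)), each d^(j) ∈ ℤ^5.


Via rank(M_{q-1}∘⋯∘M_p): M ≅ I[1,1], I[2,5], I[3,5]^2, I[5,5].
μ_θ-semistable layers: μ^(1)=1; μ^(2)=0; μ^(3)=-2

((0, 0, 0, 0, 4); (0, 0, 3, 3, 0); (1, 1, 0, 0, 0))


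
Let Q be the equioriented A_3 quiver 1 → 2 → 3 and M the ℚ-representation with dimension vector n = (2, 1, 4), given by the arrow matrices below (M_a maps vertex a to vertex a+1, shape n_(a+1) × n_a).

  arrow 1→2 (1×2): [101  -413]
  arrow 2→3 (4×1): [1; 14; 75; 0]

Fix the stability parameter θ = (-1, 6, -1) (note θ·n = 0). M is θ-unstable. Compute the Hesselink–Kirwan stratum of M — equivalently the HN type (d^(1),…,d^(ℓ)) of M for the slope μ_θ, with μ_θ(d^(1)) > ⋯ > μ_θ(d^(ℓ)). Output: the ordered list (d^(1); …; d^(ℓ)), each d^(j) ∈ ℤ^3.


Interval decomposition of M: I[1,1], I[1,3], I[3,3]^3.
HN type (ℓ=2): μ^(1)=5/2; μ^(2)=-1

((0, 1, 1); (2, 0, 3))


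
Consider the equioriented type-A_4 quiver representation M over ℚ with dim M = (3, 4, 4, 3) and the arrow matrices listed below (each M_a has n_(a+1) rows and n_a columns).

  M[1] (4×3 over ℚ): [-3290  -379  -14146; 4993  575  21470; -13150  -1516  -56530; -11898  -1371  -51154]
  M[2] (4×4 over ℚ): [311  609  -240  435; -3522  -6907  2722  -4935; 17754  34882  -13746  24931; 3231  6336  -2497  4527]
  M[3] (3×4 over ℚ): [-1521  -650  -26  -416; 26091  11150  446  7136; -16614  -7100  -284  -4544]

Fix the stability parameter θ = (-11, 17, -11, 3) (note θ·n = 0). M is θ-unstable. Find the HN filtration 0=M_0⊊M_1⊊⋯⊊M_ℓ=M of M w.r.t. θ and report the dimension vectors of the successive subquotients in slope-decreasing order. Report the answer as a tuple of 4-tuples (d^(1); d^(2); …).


Barcode: M ≅ I[1,3]^2, I[1,4], I[2,3], I[4,4]^2. HN layers by μ_θ (2 steps, strictly decreasing):
  μ^(1)=3; μ^(2)=-11

((0, 4, 4, 3); (3, 0, 0, 0))


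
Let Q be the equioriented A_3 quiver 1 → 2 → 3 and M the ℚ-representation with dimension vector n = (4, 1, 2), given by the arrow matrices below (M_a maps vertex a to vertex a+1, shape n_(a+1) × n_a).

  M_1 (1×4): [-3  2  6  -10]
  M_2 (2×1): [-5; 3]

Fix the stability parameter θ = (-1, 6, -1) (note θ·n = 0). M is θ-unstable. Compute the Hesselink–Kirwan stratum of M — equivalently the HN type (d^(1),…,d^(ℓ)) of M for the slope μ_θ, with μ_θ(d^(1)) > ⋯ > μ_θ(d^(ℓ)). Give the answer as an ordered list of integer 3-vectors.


Via rank(M_{q-1}∘⋯∘M_p): M ≅ I[1,1]^3, I[1,3], I[3,3].
μ_θ-semistable layers: μ^(1)=5/2; μ^(2)=-1

((0, 1, 1); (4, 0, 1))


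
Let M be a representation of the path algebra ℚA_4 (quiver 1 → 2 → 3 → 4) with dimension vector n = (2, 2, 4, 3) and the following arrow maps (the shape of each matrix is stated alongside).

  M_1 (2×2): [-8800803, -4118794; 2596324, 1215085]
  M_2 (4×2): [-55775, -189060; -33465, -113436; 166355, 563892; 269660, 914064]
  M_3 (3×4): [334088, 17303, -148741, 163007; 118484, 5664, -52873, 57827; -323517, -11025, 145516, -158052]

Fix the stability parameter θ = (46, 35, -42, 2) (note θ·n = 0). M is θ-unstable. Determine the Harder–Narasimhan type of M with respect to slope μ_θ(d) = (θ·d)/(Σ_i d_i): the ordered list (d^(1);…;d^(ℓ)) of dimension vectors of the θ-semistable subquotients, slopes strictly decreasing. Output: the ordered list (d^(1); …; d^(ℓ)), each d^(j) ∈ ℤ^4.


Via rank(M_{q-1}∘⋯∘M_p): M ≅ I[1,2], I[1,4], I[3,3], I[3,4]^2.
μ_θ-semistable layers: μ^(1)=81/2; μ^(2)=41/4; μ^(3)=2; μ^(4)=-42

((1, 1, 0, 0); (1, 1, 1, 1); (0, 0, 0, 2); (0, 0, 3, 0))


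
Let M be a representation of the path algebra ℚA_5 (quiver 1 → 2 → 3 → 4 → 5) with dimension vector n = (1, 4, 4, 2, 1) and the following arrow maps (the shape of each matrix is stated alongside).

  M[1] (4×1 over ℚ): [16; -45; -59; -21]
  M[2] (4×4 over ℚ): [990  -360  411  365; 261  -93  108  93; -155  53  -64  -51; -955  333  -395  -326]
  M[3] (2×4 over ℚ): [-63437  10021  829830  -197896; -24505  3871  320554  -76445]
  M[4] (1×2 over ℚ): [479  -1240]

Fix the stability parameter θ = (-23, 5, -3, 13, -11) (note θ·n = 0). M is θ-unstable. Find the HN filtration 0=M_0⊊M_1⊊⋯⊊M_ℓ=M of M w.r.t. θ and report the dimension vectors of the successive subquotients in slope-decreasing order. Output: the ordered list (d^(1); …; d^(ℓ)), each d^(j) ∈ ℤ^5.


Via rank(M_{q-1}∘⋯∘M_p): M ≅ I[1,5], I[2,2], I[2,3], I[2,4], I[3,3].
μ_θ-semistable layers: μ^(1)=13; μ^(2)=5; μ^(3)=1; μ^(4)=-3; μ^(5)=-23

((0, 0, 0, 1, 0); (0, 1, 0, 0, 0); (0, 3, 3, 1, 1); (0, 0, 1, 0, 0); (1, 0, 0, 0, 0))


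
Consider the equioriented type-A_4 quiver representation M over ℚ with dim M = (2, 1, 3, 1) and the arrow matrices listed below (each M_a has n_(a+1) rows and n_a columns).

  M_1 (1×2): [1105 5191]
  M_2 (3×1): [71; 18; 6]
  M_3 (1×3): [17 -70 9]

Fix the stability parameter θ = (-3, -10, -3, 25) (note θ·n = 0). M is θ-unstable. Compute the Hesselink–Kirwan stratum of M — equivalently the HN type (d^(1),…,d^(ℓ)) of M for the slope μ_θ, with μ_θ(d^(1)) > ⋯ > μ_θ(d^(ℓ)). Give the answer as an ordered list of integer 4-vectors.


Interval decomposition of M: I[1,1], I[1,4], I[3,3]^2.
HN type (ℓ=3): μ^(1)=25; μ^(2)=-3; μ^(3)=-13/2

((0, 0, 0, 1); (1, 0, 3, 0); (1, 1, 0, 0))


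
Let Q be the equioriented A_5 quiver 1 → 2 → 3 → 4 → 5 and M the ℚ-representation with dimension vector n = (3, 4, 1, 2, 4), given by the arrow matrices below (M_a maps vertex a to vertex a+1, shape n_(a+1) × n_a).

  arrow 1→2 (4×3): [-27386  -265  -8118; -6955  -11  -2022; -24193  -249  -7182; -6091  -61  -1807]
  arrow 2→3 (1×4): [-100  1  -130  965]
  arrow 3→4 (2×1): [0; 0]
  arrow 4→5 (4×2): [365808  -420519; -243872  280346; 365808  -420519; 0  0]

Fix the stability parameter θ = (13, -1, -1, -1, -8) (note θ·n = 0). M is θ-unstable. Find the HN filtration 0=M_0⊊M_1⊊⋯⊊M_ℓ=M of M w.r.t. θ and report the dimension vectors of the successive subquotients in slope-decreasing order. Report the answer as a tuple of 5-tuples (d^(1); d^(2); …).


Via rank(M_{q-1}∘⋯∘M_p): M ≅ I[1,2]^2, I[1,3], I[2,2], I[4,4], I[4,5], I[5,5]^3.
μ_θ-semistable layers: μ^(1)=6; μ^(2)=11/3; μ^(3)=-1; μ^(4)=-9/2; μ^(5)=-8

((2, 2, 0, 0, 0); (1, 1, 1, 0, 0); (0, 1, 0, 1, 0); (0, 0, 0, 1, 1); (0, 0, 0, 0, 3))


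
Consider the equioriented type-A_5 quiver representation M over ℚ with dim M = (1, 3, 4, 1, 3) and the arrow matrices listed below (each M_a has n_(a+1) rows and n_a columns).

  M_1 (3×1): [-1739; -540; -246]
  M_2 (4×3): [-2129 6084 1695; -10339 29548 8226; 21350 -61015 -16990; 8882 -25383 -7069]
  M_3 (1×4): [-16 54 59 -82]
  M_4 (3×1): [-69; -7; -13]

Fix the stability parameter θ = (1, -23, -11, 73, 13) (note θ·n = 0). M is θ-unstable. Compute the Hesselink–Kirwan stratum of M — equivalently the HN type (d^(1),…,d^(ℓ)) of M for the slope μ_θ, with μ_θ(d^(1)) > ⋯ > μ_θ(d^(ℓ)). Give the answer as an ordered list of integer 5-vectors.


Barcode: M ≅ I[1,5], I[2,3]^2, I[3,3], I[5,5]^2. HN layers by μ_θ (4 steps, strictly decreasing):
  μ^(1)=43; μ^(2)=13; μ^(3)=-11; μ^(4)=-23

((0, 0, 0, 1, 1); (0, 0, 0, 0, 2); (1, 1, 4, 0, 0); (0, 2, 0, 0, 0))


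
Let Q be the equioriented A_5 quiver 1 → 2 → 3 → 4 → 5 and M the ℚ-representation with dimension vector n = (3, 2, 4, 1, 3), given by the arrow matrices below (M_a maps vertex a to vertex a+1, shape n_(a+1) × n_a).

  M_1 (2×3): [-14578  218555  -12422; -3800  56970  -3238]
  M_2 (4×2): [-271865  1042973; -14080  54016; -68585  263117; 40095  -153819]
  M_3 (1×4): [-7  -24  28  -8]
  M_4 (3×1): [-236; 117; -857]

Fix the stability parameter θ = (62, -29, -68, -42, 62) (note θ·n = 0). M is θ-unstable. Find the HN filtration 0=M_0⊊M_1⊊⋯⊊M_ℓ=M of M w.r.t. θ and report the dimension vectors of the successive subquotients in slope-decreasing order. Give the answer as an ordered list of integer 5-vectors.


Barcode: M ≅ I[1,1], I[1,2], I[1,5], I[3,3]^3, I[5,5]^2. HN layers by μ_θ (4 steps, strictly decreasing):
  μ^(1)=62; μ^(2)=33/2; μ^(3)=-77/4; μ^(4)=-68

((1, 0, 0, 0, 3); (1, 1, 0, 0, 0); (1, 1, 1, 1, 0); (0, 0, 3, 0, 0))


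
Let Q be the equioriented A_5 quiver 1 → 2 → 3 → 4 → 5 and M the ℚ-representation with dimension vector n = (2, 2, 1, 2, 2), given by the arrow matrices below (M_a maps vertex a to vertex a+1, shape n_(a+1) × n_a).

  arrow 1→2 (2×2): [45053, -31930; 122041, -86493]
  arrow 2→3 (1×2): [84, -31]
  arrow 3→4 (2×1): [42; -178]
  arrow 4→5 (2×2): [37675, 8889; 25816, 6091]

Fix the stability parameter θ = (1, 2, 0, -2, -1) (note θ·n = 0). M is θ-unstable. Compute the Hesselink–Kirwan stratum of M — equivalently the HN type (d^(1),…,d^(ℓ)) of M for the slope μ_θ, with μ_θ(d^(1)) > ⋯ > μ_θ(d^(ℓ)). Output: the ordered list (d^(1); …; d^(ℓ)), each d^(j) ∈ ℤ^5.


Interval decomposition of M: I[1,2], I[1,5], I[4,5].
HN type (ℓ=5): μ^(1)=2; μ^(2)=1; μ^(3)=0; μ^(4)=-1; μ^(5)=-2

((0, 1, 0, 0, 0); (1, 0, 0, 0, 0); (1, 1, 1, 1, 1); (0, 0, 0, 0, 1); (0, 0, 0, 1, 0))


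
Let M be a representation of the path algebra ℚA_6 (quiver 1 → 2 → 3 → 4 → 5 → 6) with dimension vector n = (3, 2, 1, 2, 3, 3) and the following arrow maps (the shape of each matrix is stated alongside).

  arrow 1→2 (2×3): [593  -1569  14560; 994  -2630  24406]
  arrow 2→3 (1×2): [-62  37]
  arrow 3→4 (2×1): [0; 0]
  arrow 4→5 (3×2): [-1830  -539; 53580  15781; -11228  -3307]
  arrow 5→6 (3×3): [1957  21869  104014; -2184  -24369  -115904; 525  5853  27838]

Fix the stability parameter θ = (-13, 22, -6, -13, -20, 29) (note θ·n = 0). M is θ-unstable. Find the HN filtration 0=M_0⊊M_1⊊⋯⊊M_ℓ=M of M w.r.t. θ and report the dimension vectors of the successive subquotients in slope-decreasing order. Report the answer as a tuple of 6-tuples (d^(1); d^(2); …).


Barcode: M ≅ I[1,1], I[1,2], I[1,3], I[4,6]^2, I[5,5], I[6,6]. HN layers by μ_θ (6 steps, strictly decreasing):
  μ^(1)=29; μ^(2)=22; μ^(3)=8; μ^(4)=-13; μ^(5)=-33/2; μ^(6)=-20

((0, 0, 0, 0, 0, 3); (0, 1, 0, 0, 0, 0); (0, 1, 1, 0, 0, 0); (3, 0, 0, 0, 0, 0); (0, 0, 0, 2, 2, 0); (0, 0, 0, 0, 1, 0))
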